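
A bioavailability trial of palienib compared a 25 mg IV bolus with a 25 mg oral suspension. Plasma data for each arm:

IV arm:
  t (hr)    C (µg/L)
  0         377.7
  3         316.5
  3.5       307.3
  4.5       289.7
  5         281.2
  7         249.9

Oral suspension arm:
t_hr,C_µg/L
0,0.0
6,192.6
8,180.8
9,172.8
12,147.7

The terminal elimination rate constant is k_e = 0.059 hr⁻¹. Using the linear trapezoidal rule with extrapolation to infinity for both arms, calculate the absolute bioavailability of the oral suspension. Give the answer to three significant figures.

Trapezoidal AUC_0→7 (IV):
  [0→3]: (377.7+316.5)/2 × 3 = 1041.3
  [3→3.5]: (316.5+307.3)/2 × 0.5 = 155.95
  [3.5→4.5]: (307.3+289.7)/2 × 1 = 298.5
  [4.5→5]: (289.7+281.2)/2 × 0.5 = 142.725
  [5→7]: (281.2+249.9)/2 × 2 = 531.1
  Sum = 2169.575 µg/L·hr
IV tail: 249.9/0.059 = 4235.593; AUC_iv,0→∞ = 2169.575 + 4235.593 = 6405.168 µg/L·hr
Trapezoidal AUC_0→12 (oral suspension):
  [0→6]: (0.0+192.6)/2 × 6 = 577.8
  [6→8]: (192.6+180.8)/2 × 2 = 373.4
  [8→9]: (180.8+172.8)/2 × 1 = 176.8
  [9→12]: (172.8+147.7)/2 × 3 = 480.75
  Sum = 1608.75 µg/L·hr
oral suspension tail: 147.7/0.059 = 2503.390; AUC_ev,0→∞ = 1608.75 + 2503.390 = 4112.14 µg/L·hr
F = (AUC_ev/D_ev)/(AUC_iv/D_iv) = (4112.14/25)/(6405.168/25) = 164.4856/256.20672 = 0.6420

F = 0.642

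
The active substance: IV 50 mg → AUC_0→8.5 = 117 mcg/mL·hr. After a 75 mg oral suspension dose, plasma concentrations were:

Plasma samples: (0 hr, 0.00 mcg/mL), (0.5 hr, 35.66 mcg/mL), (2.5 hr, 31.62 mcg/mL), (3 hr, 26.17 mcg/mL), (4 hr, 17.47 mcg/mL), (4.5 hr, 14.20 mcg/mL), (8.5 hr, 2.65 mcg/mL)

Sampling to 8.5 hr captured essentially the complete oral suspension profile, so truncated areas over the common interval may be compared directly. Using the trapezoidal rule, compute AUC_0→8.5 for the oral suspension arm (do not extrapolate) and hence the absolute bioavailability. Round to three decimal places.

Trapezoidal AUC_0→8.5 (oral suspension):
  [0→0.5]: (0.00+35.66)/2 × 0.5 = 8.915
  [0.5→2.5]: (35.66+31.62)/2 × 2 = 67.28
  [2.5→3]: (31.62+26.17)/2 × 0.5 = 14.4475
  [3→4]: (26.17+17.47)/2 × 1 = 21.82
  [4→4.5]: (17.47+14.20)/2 × 0.5 = 7.9175
  [4.5→8.5]: (14.20+2.65)/2 × 4 = 33.7
  Sum = 154.08 mcg/mL·hr
F = (AUC_ev/D_ev)/(AUC_iv/D_iv) = (154.08/75)/(117/50) = 2.0544/2.34 = 0.8779

F = 0.878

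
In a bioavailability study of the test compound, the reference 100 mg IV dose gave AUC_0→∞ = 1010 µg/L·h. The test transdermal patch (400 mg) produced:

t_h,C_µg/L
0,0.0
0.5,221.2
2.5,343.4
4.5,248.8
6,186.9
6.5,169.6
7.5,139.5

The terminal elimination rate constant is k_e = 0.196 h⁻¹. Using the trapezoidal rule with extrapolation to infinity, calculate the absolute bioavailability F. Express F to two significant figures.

Trapezoidal AUC_0→7.5 (transdermal patch):
  [0→0.5]: (0.0+221.2)/2 × 0.5 = 55.3
  [0.5→2.5]: (221.2+343.4)/2 × 2 = 564.6
  [2.5→4.5]: (343.4+248.8)/2 × 2 = 592.2
  [4.5→6]: (248.8+186.9)/2 × 1.5 = 326.775
  [6→6.5]: (186.9+169.6)/2 × 0.5 = 89.125
  [6.5→7.5]: (169.6+139.5)/2 × 1 = 154.55
  Sum = 1782.55 µg/L·h
Tail: C_last/k_e = 139.5/0.196 = 711.735
AUC_0→∞ (transdermal patch) = 1782.55 + 711.735 = 2494.285 µg/L·h
F = (AUC_ev/D_ev)/(AUC_iv/D_iv) = (2494.285/400)/(1010/100) = 6.2357125/10.1 = 0.6174

F = 0.62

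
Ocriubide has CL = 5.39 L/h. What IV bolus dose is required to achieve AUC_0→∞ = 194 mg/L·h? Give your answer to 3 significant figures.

Dose_iv = CL × AUC_0→∞
     = 5.39 × 194 = 1045.66 mg

Dose = 1050 mg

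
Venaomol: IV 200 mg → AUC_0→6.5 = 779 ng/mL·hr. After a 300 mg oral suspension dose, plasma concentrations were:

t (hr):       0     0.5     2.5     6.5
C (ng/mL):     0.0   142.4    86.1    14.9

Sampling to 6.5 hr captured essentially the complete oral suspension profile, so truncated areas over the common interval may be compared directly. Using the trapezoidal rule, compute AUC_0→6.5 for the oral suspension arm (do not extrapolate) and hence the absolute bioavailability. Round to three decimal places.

Trapezoidal AUC_0→6.5 (oral suspension):
  [0→0.5]: (0.0+142.4)/2 × 0.5 = 35.6
  [0.5→2.5]: (142.4+86.1)/2 × 2 = 228.5
  [2.5→6.5]: (86.1+14.9)/2 × 4 = 202.0
  Sum = 466.1 ng/mL·hr
F = (AUC_ev/D_ev)/(AUC_iv/D_iv) = (466.1/300)/(779/200) = 1.55367/3.895 = 0.3989

F = 0.399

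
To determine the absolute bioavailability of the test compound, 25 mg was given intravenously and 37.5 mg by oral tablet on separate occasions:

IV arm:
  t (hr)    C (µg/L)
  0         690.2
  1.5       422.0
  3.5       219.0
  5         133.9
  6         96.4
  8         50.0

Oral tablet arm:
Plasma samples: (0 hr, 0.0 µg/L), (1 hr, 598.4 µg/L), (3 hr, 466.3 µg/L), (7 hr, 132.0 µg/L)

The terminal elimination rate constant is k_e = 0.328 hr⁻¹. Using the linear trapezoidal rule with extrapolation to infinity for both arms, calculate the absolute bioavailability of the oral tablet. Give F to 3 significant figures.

F = 0.917

Trapezoidal AUC_0→8 (IV):
  [0→1.5]: (690.2+422.0)/2 × 1.5 = 834.15
  [1.5→3.5]: (422.0+219.0)/2 × 2 = 641.0
  [3.5→5]: (219.0+133.9)/2 × 1.5 = 264.675
  [5→6]: (133.9+96.4)/2 × 1 = 115.15
  [6→8]: (96.4+50.0)/2 × 2 = 146.4
  Sum = 2001.375 µg/L·hr
IV tail: 50.0/0.328 = 152.439; AUC_iv,0→∞ = 2001.375 + 152.439 = 2153.814 µg/L·hr
Trapezoidal AUC_0→7 (oral tablet):
  [0→1]: (0.0+598.4)/2 × 1 = 299.2
  [1→3]: (598.4+466.3)/2 × 2 = 1064.7
  [3→7]: (466.3+132.0)/2 × 4 = 1196.6
  Sum = 2560.5 µg/L·hr
oral tablet tail: 132.0/0.328 = 402.439; AUC_ev,0→∞ = 2560.5 + 402.439 = 2962.939 µg/L·hr
F = (AUC_ev/D_ev)/(AUC_iv/D_iv) = (2962.939/37.5)/(2153.814/25) = 79.0117/86.15256 = 0.9171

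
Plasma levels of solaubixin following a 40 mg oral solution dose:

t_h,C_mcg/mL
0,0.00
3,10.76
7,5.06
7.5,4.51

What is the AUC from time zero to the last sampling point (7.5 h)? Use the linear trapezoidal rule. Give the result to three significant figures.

AUC = 50.2 mcg/mL·h

Trapezoidal AUC_0→7.5:
  [0→3]: (0.00+10.76)/2 × 3 = 16.14
  [3→7]: (10.76+5.06)/2 × 4 = 31.64
  [7→7.5]: (5.06+4.51)/2 × 0.5 = 2.3925
  Sum = 50.1725 mcg/mL·h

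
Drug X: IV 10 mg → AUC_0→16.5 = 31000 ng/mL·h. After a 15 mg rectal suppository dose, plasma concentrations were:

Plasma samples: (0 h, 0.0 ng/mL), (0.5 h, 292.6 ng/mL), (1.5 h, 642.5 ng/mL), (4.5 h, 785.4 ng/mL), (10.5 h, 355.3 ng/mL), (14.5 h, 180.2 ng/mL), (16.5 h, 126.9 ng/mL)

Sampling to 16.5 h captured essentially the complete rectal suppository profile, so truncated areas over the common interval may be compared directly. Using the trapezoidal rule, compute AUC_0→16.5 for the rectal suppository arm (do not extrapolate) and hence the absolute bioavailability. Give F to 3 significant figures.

Trapezoidal AUC_0→16.5 (rectal suppository):
  [0→0.5]: (0.0+292.6)/2 × 0.5 = 73.15
  [0.5→1.5]: (292.6+642.5)/2 × 1 = 467.55
  [1.5→4.5]: (642.5+785.4)/2 × 3 = 2141.85
  [4.5→10.5]: (785.4+355.3)/2 × 6 = 3422.1
  [10.5→14.5]: (355.3+180.2)/2 × 4 = 1071.0
  [14.5→16.5]: (180.2+126.9)/2 × 2 = 307.1
  Sum = 7482.75 ng/mL·h
F = (AUC_ev/D_ev)/(AUC_iv/D_iv) = (7482.75/15)/(31000/10) = 498.85/3100 = 0.1609

F = 0.161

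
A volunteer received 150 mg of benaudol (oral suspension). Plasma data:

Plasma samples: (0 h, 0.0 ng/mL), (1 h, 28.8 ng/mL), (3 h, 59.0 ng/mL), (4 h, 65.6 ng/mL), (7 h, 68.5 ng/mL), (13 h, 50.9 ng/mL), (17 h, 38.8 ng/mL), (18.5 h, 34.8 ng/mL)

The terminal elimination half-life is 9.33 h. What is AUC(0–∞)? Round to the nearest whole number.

AUC = 1427 ng/mL·h

Trapezoidal AUC_0→18.5:
  [0→1]: (0.0+28.8)/2 × 1 = 14.4
  [1→3]: (28.8+59.0)/2 × 2 = 87.8
  [3→4]: (59.0+65.6)/2 × 1 = 62.3
  [4→7]: (65.6+68.5)/2 × 3 = 201.15
  [7→13]: (68.5+50.9)/2 × 6 = 358.2
  [13→17]: (50.9+38.8)/2 × 4 = 179.4
  [17→18.5]: (38.8+34.8)/2 × 1.5 = 55.2
  Sum = 958.45 ng/mL·h
k_e = ln2 / t½ = 0.693147 / 9.33 = 0.0743 h^-1
Extrapolated tail: C_last / k_e = 34.8 / 0.0743 = 468.371
AUC_0→∞ = 958.45 + 468.371 = 1426.821 ng/mL·h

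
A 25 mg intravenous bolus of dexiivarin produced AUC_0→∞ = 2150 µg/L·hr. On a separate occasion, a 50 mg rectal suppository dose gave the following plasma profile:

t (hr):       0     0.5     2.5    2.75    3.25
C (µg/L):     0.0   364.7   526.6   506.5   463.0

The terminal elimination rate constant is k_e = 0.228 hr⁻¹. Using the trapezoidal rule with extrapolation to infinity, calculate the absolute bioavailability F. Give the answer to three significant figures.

Trapezoidal AUC_0→3.25 (rectal suppository):
  [0→0.5]: (0.0+364.7)/2 × 0.5 = 91.175
  [0.5→2.5]: (364.7+526.6)/2 × 2 = 891.3
  [2.5→2.75]: (526.6+506.5)/2 × 0.25 = 129.1375
  [2.75→3.25]: (506.5+463.0)/2 × 0.5 = 242.375
  Sum = 1353.9875 µg/L·hr
Tail: C_last/k_e = 463.0/0.228 = 2030.702
AUC_0→∞ (rectal suppository) = 1353.9875 + 2030.702 = 3384.6895 µg/L·hr
F = (AUC_ev/D_ev)/(AUC_iv/D_iv) = (3384.6895/50)/(2150/25) = 67.69379/86 = 0.7871

F = 0.787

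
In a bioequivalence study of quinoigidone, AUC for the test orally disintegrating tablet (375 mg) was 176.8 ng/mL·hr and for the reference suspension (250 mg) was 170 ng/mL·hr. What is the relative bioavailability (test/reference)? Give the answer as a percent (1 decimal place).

F_rel = 69.3%

F_rel = (AUC_test/D_test) / (AUC_ref/D_ref)
      = (176.8/375) / (170/250)
      = 0.471467 / 0.68 = 0.6933 = 69.33%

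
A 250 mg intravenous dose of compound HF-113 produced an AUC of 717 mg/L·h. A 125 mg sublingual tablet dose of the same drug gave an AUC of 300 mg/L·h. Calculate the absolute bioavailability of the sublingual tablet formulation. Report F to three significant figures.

F = (AUC_ev / D_ev) / (AUC_iv / D_iv)
  = (300/125) / (717/250)
  = 2.4 / 2.868 = 0.8368

F = 0.837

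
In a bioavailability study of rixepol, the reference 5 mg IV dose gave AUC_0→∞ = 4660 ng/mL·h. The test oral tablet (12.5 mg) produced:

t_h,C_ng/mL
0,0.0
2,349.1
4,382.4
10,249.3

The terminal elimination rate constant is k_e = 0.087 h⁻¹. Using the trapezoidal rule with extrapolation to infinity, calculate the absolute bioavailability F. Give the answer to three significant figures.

Trapezoidal AUC_0→10 (oral tablet):
  [0→2]: (0.0+349.1)/2 × 2 = 349.1
  [2→4]: (349.1+382.4)/2 × 2 = 731.5
  [4→10]: (382.4+249.3)/2 × 6 = 1895.1
  Sum = 2975.7 ng/mL·h
Tail: C_last/k_e = 249.3/0.087 = 2865.517
AUC_0→∞ (oral tablet) = 2975.7 + 2865.517 = 5841.217 ng/mL·h
F = (AUC_ev/D_ev)/(AUC_iv/D_iv) = (5841.217/12.5)/(4660/5) = 467.29736/932 = 0.5014

F = 0.501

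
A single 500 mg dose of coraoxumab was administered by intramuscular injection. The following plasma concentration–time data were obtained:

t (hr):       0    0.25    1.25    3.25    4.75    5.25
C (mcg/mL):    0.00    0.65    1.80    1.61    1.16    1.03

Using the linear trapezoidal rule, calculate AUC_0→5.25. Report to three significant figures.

AUC = 7.34 mcg/mL·hr

Trapezoidal AUC_0→5.25:
  [0→0.25]: (0.00+0.65)/2 × 0.25 = 0.08125
  [0.25→1.25]: (0.65+1.80)/2 × 1 = 1.225
  [1.25→3.25]: (1.80+1.61)/2 × 2 = 3.41
  [3.25→4.75]: (1.61+1.16)/2 × 1.5 = 2.0775
  [4.75→5.25]: (1.16+1.03)/2 × 0.5 = 0.5475
  Sum = 7.34125 mcg/mL·hr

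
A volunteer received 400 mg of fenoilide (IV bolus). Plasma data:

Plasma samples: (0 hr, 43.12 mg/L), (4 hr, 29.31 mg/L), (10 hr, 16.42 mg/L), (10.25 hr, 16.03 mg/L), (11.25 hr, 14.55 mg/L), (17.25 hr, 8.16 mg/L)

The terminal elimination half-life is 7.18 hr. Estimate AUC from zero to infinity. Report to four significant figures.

Trapezoidal AUC_0→17.25:
  [0→4]: (43.12+29.31)/2 × 4 = 144.86
  [4→10]: (29.31+16.42)/2 × 6 = 137.19
  [10→10.25]: (16.42+16.03)/2 × 0.25 = 4.05625
  [10.25→11.25]: (16.03+14.55)/2 × 1 = 15.29
  [11.25→17.25]: (14.55+8.16)/2 × 6 = 68.13
  Sum = 369.52625 mg/L·hr
k_e = ln2 / t½ = 0.693147 / 7.18 = 0.0965 hr^-1
Extrapolated tail: C_last / k_e = 8.16 / 0.0965 = 84.560
AUC_0→∞ = 369.52625 + 84.560 = 454.08625 mg/L·hr

AUC = 454.1 mg/L·hr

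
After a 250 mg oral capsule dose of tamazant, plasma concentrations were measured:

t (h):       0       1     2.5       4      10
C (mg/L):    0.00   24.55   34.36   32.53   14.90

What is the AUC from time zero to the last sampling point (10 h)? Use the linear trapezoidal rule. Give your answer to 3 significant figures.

AUC = 249 mg/L·h

Trapezoidal AUC_0→10:
  [0→1]: (0.00+24.55)/2 × 1 = 12.275
  [1→2.5]: (24.55+34.36)/2 × 1.5 = 44.1825
  [2.5→4]: (34.36+32.53)/2 × 1.5 = 50.1675
  [4→10]: (32.53+14.90)/2 × 6 = 142.29
  Sum = 248.915 mg/L·h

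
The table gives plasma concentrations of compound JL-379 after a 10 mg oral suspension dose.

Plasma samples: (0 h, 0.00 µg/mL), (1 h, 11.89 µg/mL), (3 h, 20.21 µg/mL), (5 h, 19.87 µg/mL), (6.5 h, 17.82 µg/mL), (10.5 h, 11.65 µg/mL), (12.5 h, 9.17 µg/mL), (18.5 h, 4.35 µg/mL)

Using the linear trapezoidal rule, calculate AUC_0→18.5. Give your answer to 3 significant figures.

AUC = 227 µg/mL·h

Trapezoidal AUC_0→18.5:
  [0→1]: (0.00+11.89)/2 × 1 = 5.945
  [1→3]: (11.89+20.21)/2 × 2 = 32.1
  [3→5]: (20.21+19.87)/2 × 2 = 40.08
  [5→6.5]: (19.87+17.82)/2 × 1.5 = 28.2675
  [6.5→10.5]: (17.82+11.65)/2 × 4 = 58.94
  [10.5→12.5]: (11.65+9.17)/2 × 2 = 20.82
  [12.5→18.5]: (9.17+4.35)/2 × 6 = 40.56
  Sum = 226.7125 µg/mL·h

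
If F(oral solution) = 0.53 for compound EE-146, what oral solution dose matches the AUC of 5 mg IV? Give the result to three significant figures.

For equal systemic exposure: F × D_ev = D_iv
D_ev = D_iv / F = 5 / 0.53 = 9.43396 mg

D_oral = 9.43 mg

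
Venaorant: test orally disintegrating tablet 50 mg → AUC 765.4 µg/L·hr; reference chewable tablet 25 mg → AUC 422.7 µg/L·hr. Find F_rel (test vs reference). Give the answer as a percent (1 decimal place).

F_rel = 90.5%

F_rel = (AUC_test/D_test) / (AUC_ref/D_ref)
      = (765.4/50) / (422.7/25)
      = 15.308 / 16.908 = 0.9054 = 90.54%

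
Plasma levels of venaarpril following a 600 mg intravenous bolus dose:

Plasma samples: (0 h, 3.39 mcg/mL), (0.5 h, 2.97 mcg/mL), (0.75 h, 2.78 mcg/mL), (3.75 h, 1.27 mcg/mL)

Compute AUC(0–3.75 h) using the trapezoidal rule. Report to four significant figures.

Trapezoidal AUC_0→3.75:
  [0→0.5]: (3.39+2.97)/2 × 0.5 = 1.59
  [0.5→0.75]: (2.97+2.78)/2 × 0.25 = 0.71875
  [0.75→3.75]: (2.78+1.27)/2 × 3 = 6.075
  Sum = 8.38375 mcg/mL·h

AUC = 8.384 mcg/mL·h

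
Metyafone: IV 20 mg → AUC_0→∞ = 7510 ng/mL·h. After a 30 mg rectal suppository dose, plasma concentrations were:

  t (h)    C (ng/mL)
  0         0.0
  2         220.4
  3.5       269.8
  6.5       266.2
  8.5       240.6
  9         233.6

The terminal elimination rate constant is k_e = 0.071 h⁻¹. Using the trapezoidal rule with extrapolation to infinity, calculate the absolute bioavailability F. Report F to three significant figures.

Trapezoidal AUC_0→9 (rectal suppository):
  [0→2]: (0.0+220.4)/2 × 2 = 220.4
  [2→3.5]: (220.4+269.8)/2 × 1.5 = 367.65
  [3.5→6.5]: (269.8+266.2)/2 × 3 = 804.0
  [6.5→8.5]: (266.2+240.6)/2 × 2 = 506.8
  [8.5→9]: (240.6+233.6)/2 × 0.5 = 118.55
  Sum = 2017.4 ng/mL·h
Tail: C_last/k_e = 233.6/0.071 = 3290.141
AUC_0→∞ (rectal suppository) = 2017.4 + 3290.141 = 5307.541 ng/mL·h
F = (AUC_ev/D_ev)/(AUC_iv/D_iv) = (5307.541/30)/(7510/20) = 176.918/375.5 = 0.4712

F = 0.471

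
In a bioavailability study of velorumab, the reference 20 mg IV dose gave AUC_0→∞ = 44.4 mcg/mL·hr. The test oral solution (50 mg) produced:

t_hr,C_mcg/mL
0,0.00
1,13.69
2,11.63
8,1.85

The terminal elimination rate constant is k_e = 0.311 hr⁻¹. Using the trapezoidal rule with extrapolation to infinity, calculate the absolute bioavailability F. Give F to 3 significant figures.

Trapezoidal AUC_0→8 (oral solution):
  [0→1]: (0.00+13.69)/2 × 1 = 6.845
  [1→2]: (13.69+11.63)/2 × 1 = 12.66
  [2→8]: (11.63+1.85)/2 × 6 = 40.44
  Sum = 59.945 mcg/mL·hr
Tail: C_last/k_e = 1.85/0.311 = 5.949
AUC_0→∞ (oral solution) = 59.945 + 5.949 = 65.894 mcg/mL·hr
F = (AUC_ev/D_ev)/(AUC_iv/D_iv) = (65.894/50)/(44.4/20) = 1.31788/2.22 = 0.5936

F = 0.594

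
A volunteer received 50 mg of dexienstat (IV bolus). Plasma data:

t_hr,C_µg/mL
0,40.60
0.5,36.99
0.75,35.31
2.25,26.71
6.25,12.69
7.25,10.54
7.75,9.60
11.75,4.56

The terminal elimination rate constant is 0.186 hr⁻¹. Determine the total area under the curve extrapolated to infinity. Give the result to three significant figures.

AUC = 223 µg/mL·hr

Trapezoidal AUC_0→11.75:
  [0→0.5]: (40.60+36.99)/2 × 0.5 = 19.3975
  [0.5→0.75]: (36.99+35.31)/2 × 0.25 = 9.0375
  [0.75→2.25]: (35.31+26.71)/2 × 1.5 = 46.515
  [2.25→6.25]: (26.71+12.69)/2 × 4 = 78.8
  [6.25→7.25]: (12.69+10.54)/2 × 1 = 11.615
  [7.25→7.75]: (10.54+9.60)/2 × 0.5 = 5.035
  [7.75→11.75]: (9.60+4.56)/2 × 4 = 28.32
  Sum = 198.72 µg/mL·hr
Extrapolated tail: C_last / k_e = 4.56 / 0.186 = 24.516
AUC_0→∞ = 198.72 + 24.516 = 223.236 µg/mL·hr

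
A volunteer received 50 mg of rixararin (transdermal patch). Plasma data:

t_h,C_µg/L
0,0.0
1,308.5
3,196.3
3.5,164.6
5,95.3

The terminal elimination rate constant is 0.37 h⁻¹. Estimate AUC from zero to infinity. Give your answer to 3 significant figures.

AUC = 1200 µg/L·h

Trapezoidal AUC_0→5:
  [0→1]: (0.0+308.5)/2 × 1 = 154.25
  [1→3]: (308.5+196.3)/2 × 2 = 504.8
  [3→3.5]: (196.3+164.6)/2 × 0.5 = 90.225
  [3.5→5]: (164.6+95.3)/2 × 1.5 = 194.925
  Sum = 944.2 µg/L·h
Extrapolated tail: C_last / k_e = 95.3 / 0.37 = 257.568
AUC_0→∞ = 944.2 + 257.568 = 1201.768 µg/L·h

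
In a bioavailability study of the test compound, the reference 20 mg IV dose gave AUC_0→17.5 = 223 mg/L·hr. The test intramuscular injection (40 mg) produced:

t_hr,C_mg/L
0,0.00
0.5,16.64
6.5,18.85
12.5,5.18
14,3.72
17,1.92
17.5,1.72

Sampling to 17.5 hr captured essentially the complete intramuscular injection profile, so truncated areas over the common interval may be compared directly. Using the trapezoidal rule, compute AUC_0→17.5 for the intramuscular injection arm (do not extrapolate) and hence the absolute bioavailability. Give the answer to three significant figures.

F = 0.446

Trapezoidal AUC_0→17.5 (intramuscular injection):
  [0→0.5]: (0.00+16.64)/2 × 0.5 = 4.16
  [0.5→6.5]: (16.64+18.85)/2 × 6 = 106.47
  [6.5→12.5]: (18.85+5.18)/2 × 6 = 72.09
  [12.5→14]: (5.18+3.72)/2 × 1.5 = 6.675
  [14→17]: (3.72+1.92)/2 × 3 = 8.46
  [17→17.5]: (1.92+1.72)/2 × 0.5 = 0.91
  Sum = 198.765 mg/L·hr
F = (AUC_ev/D_ev)/(AUC_iv/D_iv) = (198.765/40)/(223/20) = 4.969125/11.15 = 0.4457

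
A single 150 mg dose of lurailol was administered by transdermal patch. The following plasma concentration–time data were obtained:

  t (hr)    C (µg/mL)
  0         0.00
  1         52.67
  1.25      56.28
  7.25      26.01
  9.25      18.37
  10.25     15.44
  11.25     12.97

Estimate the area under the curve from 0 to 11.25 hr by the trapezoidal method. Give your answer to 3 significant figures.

AUC = 362 µg/mL·hr

Trapezoidal AUC_0→11.25:
  [0→1]: (0.00+52.67)/2 × 1 = 26.335
  [1→1.25]: (52.67+56.28)/2 × 0.25 = 13.61875
  [1.25→7.25]: (56.28+26.01)/2 × 6 = 246.87
  [7.25→9.25]: (26.01+18.37)/2 × 2 = 44.38
  [9.25→10.25]: (18.37+15.44)/2 × 1 = 16.905
  [10.25→11.25]: (15.44+12.97)/2 × 1 = 14.205
  Sum = 362.31375 µg/mL·hr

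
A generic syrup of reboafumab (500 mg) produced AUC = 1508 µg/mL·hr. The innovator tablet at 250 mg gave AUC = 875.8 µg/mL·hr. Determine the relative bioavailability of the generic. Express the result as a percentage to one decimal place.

F_rel = (AUC_test/D_test) / (AUC_ref/D_ref)
      = (1508/500) / (875.8/250)
      = 3.016 / 3.5032 = 0.8609 = 86.09%

F_rel = 86.1%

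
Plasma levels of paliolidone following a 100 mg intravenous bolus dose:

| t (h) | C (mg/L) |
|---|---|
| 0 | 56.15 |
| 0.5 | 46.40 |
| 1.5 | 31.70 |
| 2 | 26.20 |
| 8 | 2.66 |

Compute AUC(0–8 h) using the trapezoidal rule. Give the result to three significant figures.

Trapezoidal AUC_0→8:
  [0→0.5]: (56.15+46.40)/2 × 0.5 = 25.6375
  [0.5→1.5]: (46.40+31.70)/2 × 1 = 39.05
  [1.5→2]: (31.70+26.20)/2 × 0.5 = 14.475
  [2→8]: (26.20+2.66)/2 × 6 = 86.58
  Sum = 165.7425 mg/L·h

AUC = 166 mg/L·h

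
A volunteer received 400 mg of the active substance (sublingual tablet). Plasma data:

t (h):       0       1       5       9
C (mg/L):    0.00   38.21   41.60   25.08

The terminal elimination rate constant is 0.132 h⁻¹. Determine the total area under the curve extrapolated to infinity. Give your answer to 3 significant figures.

Trapezoidal AUC_0→9:
  [0→1]: (0.00+38.21)/2 × 1 = 19.105
  [1→5]: (38.21+41.60)/2 × 4 = 159.62
  [5→9]: (41.60+25.08)/2 × 4 = 133.36
  Sum = 312.085 mg/L·h
Extrapolated tail: C_last / k_e = 25.08 / 0.132 = 190.000
AUC_0→∞ = 312.085 + 190.000 = 502.085 mg/L·h

AUC = 502 mg/L·h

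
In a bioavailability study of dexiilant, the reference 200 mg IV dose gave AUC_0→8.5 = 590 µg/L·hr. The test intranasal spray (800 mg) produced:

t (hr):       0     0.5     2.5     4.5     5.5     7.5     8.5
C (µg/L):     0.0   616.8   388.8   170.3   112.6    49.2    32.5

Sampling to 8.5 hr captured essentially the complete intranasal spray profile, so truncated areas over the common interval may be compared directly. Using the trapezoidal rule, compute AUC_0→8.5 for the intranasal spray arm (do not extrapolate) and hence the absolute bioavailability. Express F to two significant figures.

Trapezoidal AUC_0→8.5 (intranasal spray):
  [0→0.5]: (0.0+616.8)/2 × 0.5 = 154.2
  [0.5→2.5]: (616.8+388.8)/2 × 2 = 1005.6
  [2.5→4.5]: (388.8+170.3)/2 × 2 = 559.1
  [4.5→5.5]: (170.3+112.6)/2 × 1 = 141.45
  [5.5→7.5]: (112.6+49.2)/2 × 2 = 161.8
  [7.5→8.5]: (49.2+32.5)/2 × 1 = 40.85
  Sum = 2063.0 µg/L·hr
F = (AUC_ev/D_ev)/(AUC_iv/D_iv) = (2063.0/800)/(590/200) = 2.57875/2.95 = 0.8742

F = 0.87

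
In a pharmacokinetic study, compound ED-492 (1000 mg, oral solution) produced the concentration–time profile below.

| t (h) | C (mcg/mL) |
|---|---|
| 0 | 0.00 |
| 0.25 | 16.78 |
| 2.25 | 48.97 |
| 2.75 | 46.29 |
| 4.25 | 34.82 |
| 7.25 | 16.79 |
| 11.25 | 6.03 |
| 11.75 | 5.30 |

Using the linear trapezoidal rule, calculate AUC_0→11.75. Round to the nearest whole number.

AUC = 278 mcg/mL·h

Trapezoidal AUC_0→11.75:
  [0→0.25]: (0.00+16.78)/2 × 0.25 = 2.0975
  [0.25→2.25]: (16.78+48.97)/2 × 2 = 65.75
  [2.25→2.75]: (48.97+46.29)/2 × 0.5 = 23.815
  [2.75→4.25]: (46.29+34.82)/2 × 1.5 = 60.8325
  [4.25→7.25]: (34.82+16.79)/2 × 3 = 77.415
  [7.25→11.25]: (16.79+6.03)/2 × 4 = 45.64
  [11.25→11.75]: (6.03+5.30)/2 × 0.5 = 2.8325
  Sum = 278.3825 mcg/mL·h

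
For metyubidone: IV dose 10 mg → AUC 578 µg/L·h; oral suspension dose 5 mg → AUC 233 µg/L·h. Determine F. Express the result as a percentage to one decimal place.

F = 80.6%

F = (AUC_ev / D_ev) / (AUC_iv / D_iv)
  = (233/5) / (578/10)
  = 46.6 / 57.8 = 0.8062
  = 80.62%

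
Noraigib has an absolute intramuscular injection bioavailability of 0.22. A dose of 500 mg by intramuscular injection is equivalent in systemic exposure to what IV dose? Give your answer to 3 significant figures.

D_iv = 110 mg

Systemic exposure from an extravascular dose = F × D_ev, so the equivalent IV dose is F × D_ev.
D_iv = F × D_ev = 0.22 × 500 = 110 mg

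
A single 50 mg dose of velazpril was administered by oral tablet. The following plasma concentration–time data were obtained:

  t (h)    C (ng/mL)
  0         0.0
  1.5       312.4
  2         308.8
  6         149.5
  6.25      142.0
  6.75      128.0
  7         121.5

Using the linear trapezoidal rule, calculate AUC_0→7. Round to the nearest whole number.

AUC = 1441 ng/mL·h

Trapezoidal AUC_0→7:
  [0→1.5]: (0.0+312.4)/2 × 1.5 = 234.3
  [1.5→2]: (312.4+308.8)/2 × 0.5 = 155.3
  [2→6]: (308.8+149.5)/2 × 4 = 916.6
  [6→6.25]: (149.5+142.0)/2 × 0.25 = 36.4375
  [6.25→6.75]: (142.0+128.0)/2 × 0.5 = 67.5
  [6.75→7]: (128.0+121.5)/2 × 0.25 = 31.1875
  Sum = 1441.325 ng/mL·h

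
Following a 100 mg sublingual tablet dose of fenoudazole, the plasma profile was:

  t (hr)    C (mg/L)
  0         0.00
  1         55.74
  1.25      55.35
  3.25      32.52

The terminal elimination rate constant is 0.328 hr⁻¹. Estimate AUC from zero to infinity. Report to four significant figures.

Trapezoidal AUC_0→3.25:
  [0→1]: (0.00+55.74)/2 × 1 = 27.87
  [1→1.25]: (55.74+55.35)/2 × 0.25 = 13.88625
  [1.25→3.25]: (55.35+32.52)/2 × 2 = 87.87
  Sum = 129.62625 mg/L·hr
Extrapolated tail: C_last / k_e = 32.52 / 0.328 = 99.146
AUC_0→∞ = 129.62625 + 99.146 = 228.77225 mg/L·hr

AUC = 228.8 mg/L·hr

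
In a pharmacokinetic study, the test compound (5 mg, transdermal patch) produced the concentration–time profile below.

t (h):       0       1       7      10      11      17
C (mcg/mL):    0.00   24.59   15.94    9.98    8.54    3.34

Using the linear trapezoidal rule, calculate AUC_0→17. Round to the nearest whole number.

Trapezoidal AUC_0→17:
  [0→1]: (0.00+24.59)/2 × 1 = 12.295
  [1→7]: (24.59+15.94)/2 × 6 = 121.59
  [7→10]: (15.94+9.98)/2 × 3 = 38.88
  [10→11]: (9.98+8.54)/2 × 1 = 9.26
  [11→17]: (8.54+3.34)/2 × 6 = 35.64
  Sum = 217.665 mcg/mL·h

AUC = 218 mcg/mL·h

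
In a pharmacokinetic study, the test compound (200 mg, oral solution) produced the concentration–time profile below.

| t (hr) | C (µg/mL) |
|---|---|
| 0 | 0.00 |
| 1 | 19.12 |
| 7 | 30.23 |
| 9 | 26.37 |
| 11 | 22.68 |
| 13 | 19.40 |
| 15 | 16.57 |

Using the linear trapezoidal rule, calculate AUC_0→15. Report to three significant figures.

Trapezoidal AUC_0→15:
  [0→1]: (0.00+19.12)/2 × 1 = 9.56
  [1→7]: (19.12+30.23)/2 × 6 = 148.05
  [7→9]: (30.23+26.37)/2 × 2 = 56.6
  [9→11]: (26.37+22.68)/2 × 2 = 49.05
  [11→13]: (22.68+19.40)/2 × 2 = 42.08
  [13→15]: (19.40+16.57)/2 × 2 = 35.97
  Sum = 341.31 µg/mL·hr

AUC = 341 µg/mL·hr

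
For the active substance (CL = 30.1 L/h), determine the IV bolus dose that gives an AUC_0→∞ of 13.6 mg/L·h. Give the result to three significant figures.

Dose = 409 mg

Dose_iv = CL × AUC_0→∞
     = 30.1 × 13.6 = 409.36 mg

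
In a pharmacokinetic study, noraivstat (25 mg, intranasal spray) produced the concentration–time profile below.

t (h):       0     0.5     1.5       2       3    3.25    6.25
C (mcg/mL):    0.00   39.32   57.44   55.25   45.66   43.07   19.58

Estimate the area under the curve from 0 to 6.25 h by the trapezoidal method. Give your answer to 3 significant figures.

Trapezoidal AUC_0→6.25:
  [0→0.5]: (0.00+39.32)/2 × 0.5 = 9.83
  [0.5→1.5]: (39.32+57.44)/2 × 1 = 48.38
  [1.5→2]: (57.44+55.25)/2 × 0.5 = 28.1725
  [2→3]: (55.25+45.66)/2 × 1 = 50.455
  [3→3.25]: (45.66+43.07)/2 × 0.25 = 11.09125
  [3.25→6.25]: (43.07+19.58)/2 × 3 = 93.975
  Sum = 241.90375 mcg/mL·h

AUC = 242 mcg/mL·h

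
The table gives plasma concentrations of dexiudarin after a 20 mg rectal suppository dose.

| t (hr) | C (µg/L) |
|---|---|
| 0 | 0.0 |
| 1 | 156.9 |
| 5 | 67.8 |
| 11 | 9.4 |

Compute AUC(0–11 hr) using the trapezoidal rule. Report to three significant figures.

AUC = 759 µg/L·hr

Trapezoidal AUC_0→11:
  [0→1]: (0.0+156.9)/2 × 1 = 78.45
  [1→5]: (156.9+67.8)/2 × 4 = 449.4
  [5→11]: (67.8+9.4)/2 × 6 = 231.6
  Sum = 759.45 µg/L·hr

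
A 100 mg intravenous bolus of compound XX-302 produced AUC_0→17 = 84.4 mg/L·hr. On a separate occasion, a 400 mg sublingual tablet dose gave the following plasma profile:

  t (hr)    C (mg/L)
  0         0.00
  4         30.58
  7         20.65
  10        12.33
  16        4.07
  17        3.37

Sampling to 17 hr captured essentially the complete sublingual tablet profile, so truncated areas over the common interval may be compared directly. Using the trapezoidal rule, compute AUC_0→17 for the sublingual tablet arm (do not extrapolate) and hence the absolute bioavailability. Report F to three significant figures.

Trapezoidal AUC_0→17 (sublingual tablet):
  [0→4]: (0.00+30.58)/2 × 4 = 61.16
  [4→7]: (30.58+20.65)/2 × 3 = 76.845
  [7→10]: (20.65+12.33)/2 × 3 = 49.47
  [10→16]: (12.33+4.07)/2 × 6 = 49.2
  [16→17]: (4.07+3.37)/2 × 1 = 3.72
  Sum = 240.395 mg/L·hr
F = (AUC_ev/D_ev)/(AUC_iv/D_iv) = (240.395/400)/(84.4/100) = 0.6009875/0.844 = 0.7121

F = 0.712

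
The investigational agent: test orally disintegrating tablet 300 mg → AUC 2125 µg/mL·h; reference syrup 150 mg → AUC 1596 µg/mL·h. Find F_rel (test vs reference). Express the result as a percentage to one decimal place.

F_rel = (AUC_test/D_test) / (AUC_ref/D_ref)
      = (2125/300) / (1596/150)
      = 7.08333 / 10.64 = 0.6657 = 66.57%

F_rel = 66.6%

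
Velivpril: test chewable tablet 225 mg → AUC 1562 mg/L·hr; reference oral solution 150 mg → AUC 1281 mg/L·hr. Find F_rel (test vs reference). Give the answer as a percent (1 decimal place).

F_rel = (AUC_test/D_test) / (AUC_ref/D_ref)
      = (1562/225) / (1281/150)
      = 6.94222 / 8.54 = 0.8129 = 81.29%

F_rel = 81.3%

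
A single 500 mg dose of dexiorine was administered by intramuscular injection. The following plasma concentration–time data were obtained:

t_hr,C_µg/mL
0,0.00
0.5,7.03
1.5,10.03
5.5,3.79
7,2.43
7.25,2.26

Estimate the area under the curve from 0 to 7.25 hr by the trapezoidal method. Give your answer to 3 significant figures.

Trapezoidal AUC_0→7.25:
  [0→0.5]: (0.00+7.03)/2 × 0.5 = 1.7575
  [0.5→1.5]: (7.03+10.03)/2 × 1 = 8.53
  [1.5→5.5]: (10.03+3.79)/2 × 4 = 27.64
  [5.5→7]: (3.79+2.43)/2 × 1.5 = 4.665
  [7→7.25]: (2.43+2.26)/2 × 0.25 = 0.58625
  Sum = 43.17875 µg/mL·hr

AUC = 43.2 µg/mL·hr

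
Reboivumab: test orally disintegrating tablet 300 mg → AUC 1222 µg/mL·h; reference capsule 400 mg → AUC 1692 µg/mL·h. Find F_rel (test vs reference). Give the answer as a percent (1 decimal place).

F_rel = 96.3%

F_rel = (AUC_test/D_test) / (AUC_ref/D_ref)
      = (1222/300) / (1692/400)
      = 4.07333 / 4.23 = 0.9630 = 96.30%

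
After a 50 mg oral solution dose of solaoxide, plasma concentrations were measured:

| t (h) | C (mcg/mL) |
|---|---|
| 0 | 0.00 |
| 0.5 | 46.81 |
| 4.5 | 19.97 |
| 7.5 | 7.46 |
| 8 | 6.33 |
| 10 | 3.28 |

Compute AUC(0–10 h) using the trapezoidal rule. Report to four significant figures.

AUC = 199.5 mcg/mL·h

Trapezoidal AUC_0→10:
  [0→0.5]: (0.00+46.81)/2 × 0.5 = 11.7025
  [0.5→4.5]: (46.81+19.97)/2 × 4 = 133.56
  [4.5→7.5]: (19.97+7.46)/2 × 3 = 41.145
  [7.5→8]: (7.46+6.33)/2 × 0.5 = 3.4475
  [8→10]: (6.33+3.28)/2 × 2 = 9.61
  Sum = 199.465 mcg/mL·h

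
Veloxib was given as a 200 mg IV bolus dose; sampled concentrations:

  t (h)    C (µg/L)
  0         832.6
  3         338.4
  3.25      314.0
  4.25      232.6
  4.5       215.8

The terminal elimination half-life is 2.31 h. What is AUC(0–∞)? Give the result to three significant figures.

Trapezoidal AUC_0→4.5:
  [0→3]: (832.6+338.4)/2 × 3 = 1756.5
  [3→3.25]: (338.4+314.0)/2 × 0.25 = 81.55
  [3.25→4.25]: (314.0+232.6)/2 × 1 = 273.3
  [4.25→4.5]: (232.6+215.8)/2 × 0.25 = 56.05
  Sum = 2167.4 µg/L·h
k_e = ln2 / t½ = 0.693147 / 2.31 = 0.3001 h^-1
Extrapolated tail: C_last / k_e = 215.8 / 0.3001 = 719.094
AUC_0→∞ = 2167.4 + 719.094 = 2886.494 µg/L·h

AUC = 2890 µg/L·h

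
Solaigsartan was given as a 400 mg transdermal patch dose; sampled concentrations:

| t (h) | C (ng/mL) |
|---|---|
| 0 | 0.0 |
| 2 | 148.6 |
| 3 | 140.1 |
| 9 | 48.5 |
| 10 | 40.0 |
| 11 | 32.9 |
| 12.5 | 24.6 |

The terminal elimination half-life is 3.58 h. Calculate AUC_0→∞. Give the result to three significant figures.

Trapezoidal AUC_0→12.5:
  [0→2]: (0.0+148.6)/2 × 2 = 148.6
  [2→3]: (148.6+140.1)/2 × 1 = 144.35
  [3→9]: (140.1+48.5)/2 × 6 = 565.8
  [9→10]: (48.5+40.0)/2 × 1 = 44.25
  [10→11]: (40.0+32.9)/2 × 1 = 36.45
  [11→12.5]: (32.9+24.6)/2 × 1.5 = 43.125
  Sum = 982.575 ng/mL·h
k_e = ln2 / t½ = 0.693147 / 3.58 = 0.1936 h^-1
Extrapolated tail: C_last / k_e = 24.6 / 0.1936 = 127.066
AUC_0→∞ = 982.575 + 127.066 = 1109.641 ng/mL·h

AUC = 1110 ng/mL·h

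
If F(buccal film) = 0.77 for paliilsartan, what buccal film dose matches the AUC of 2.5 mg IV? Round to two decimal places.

For equal systemic exposure: F × D_ev = D_iv
D_ev = D_iv / F = 2.5 / 0.77 = 3.24675 mg

D_buccal = 3.25 mg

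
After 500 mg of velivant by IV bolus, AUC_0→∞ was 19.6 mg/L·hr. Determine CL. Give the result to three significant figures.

CL = Dose_iv / AUC_0→∞
   = 500 / 19.6 = 25.5102 L/hr

CL = 25.5 L/hr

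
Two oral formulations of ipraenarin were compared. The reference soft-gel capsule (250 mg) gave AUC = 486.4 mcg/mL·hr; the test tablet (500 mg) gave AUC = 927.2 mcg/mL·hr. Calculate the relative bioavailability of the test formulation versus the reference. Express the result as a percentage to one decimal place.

F_rel = (AUC_test/D_test) / (AUC_ref/D_ref)
      = (927.2/500) / (486.4/250)
      = 1.8544 / 1.9456 = 0.9531 = 95.31%

F_rel = 95.3%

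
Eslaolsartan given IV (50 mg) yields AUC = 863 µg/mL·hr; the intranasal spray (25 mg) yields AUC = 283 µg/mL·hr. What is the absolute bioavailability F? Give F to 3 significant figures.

F = 0.656

F = (AUC_ev / D_ev) / (AUC_iv / D_iv)
  = (283/25) / (863/50)
  = 11.32 / 17.26 = 0.6559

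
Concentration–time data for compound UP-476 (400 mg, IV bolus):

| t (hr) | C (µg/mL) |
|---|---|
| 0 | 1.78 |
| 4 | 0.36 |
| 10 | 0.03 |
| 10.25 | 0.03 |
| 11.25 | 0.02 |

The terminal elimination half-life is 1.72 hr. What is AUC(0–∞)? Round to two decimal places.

Trapezoidal AUC_0→11.25:
  [0→4]: (1.78+0.36)/2 × 4 = 4.28
  [4→10]: (0.36+0.03)/2 × 6 = 1.17
  [10→10.25]: (0.03+0.03)/2 × 0.25 = 0.0075
  [10.25→11.25]: (0.03+0.02)/2 × 1 = 0.025
  Sum = 5.4825 µg/mL·hr
k_e = ln2 / t½ = 0.693147 / 1.72 = 0.4030 hr^-1
Extrapolated tail: C_last / k_e = 0.02 / 0.403 = 0.050
AUC_0→∞ = 5.4825 + 0.050 = 5.5325 µg/mL·hr

AUC = 5.53 µg/mL·hr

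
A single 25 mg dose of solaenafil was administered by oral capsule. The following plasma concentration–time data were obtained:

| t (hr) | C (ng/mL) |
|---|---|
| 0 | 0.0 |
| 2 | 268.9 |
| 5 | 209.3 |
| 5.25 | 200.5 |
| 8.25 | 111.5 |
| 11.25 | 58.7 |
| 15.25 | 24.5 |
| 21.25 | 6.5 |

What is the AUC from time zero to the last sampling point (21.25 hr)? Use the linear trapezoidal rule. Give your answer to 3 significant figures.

Trapezoidal AUC_0→21.25:
  [0→2]: (0.0+268.9)/2 × 2 = 268.9
  [2→5]: (268.9+209.3)/2 × 3 = 717.3
  [5→5.25]: (209.3+200.5)/2 × 0.25 = 51.225
  [5.25→8.25]: (200.5+111.5)/2 × 3 = 468.0
  [8.25→11.25]: (111.5+58.7)/2 × 3 = 255.3
  [11.25→15.25]: (58.7+24.5)/2 × 4 = 166.4
  [15.25→21.25]: (24.5+6.5)/2 × 6 = 93.0
  Sum = 2020.125 ng/mL·hr

AUC = 2020 ng/mL·hr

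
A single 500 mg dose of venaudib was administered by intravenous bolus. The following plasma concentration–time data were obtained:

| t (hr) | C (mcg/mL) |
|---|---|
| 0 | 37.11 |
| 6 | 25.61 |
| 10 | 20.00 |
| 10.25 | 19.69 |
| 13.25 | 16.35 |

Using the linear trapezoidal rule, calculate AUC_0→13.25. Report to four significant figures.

Trapezoidal AUC_0→13.25:
  [0→6]: (37.11+25.61)/2 × 6 = 188.16
  [6→10]: (25.61+20.00)/2 × 4 = 91.22
  [10→10.25]: (20.00+19.69)/2 × 0.25 = 4.96125
  [10.25→13.25]: (19.69+16.35)/2 × 3 = 54.06
  Sum = 338.40125 mcg/mL·hr

AUC = 338.4 mcg/mL·hr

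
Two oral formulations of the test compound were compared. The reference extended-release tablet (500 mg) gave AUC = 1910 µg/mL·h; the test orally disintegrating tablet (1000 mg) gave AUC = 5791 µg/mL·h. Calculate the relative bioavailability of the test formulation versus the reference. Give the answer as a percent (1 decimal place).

F_rel = 151.6%

F_rel = (AUC_test/D_test) / (AUC_ref/D_ref)
      = (5791/1000) / (1910/500)
      = 5.791 / 3.82 = 1.5160 = 151.60%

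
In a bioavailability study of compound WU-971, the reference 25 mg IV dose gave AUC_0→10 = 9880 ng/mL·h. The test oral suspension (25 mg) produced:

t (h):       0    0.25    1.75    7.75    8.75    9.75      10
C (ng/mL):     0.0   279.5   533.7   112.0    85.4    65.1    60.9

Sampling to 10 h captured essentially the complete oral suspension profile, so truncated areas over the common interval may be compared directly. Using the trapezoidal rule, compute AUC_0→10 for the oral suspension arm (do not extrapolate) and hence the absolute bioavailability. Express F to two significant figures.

Trapezoidal AUC_0→10 (oral suspension):
  [0→0.25]: (0.0+279.5)/2 × 0.25 = 34.9375
  [0.25→1.75]: (279.5+533.7)/2 × 1.5 = 609.9
  [1.75→7.75]: (533.7+112.0)/2 × 6 = 1937.1
  [7.75→8.75]: (112.0+85.4)/2 × 1 = 98.7
  [8.75→9.75]: (85.4+65.1)/2 × 1 = 75.25
  [9.75→10]: (65.1+60.9)/2 × 0.25 = 15.75
  Sum = 2771.6375 ng/mL·h
F = (AUC_ev/D_ev)/(AUC_iv/D_iv) = (2771.6375/25)/(9880/25) = 110.8655/395.2 = 0.2805

F = 0.28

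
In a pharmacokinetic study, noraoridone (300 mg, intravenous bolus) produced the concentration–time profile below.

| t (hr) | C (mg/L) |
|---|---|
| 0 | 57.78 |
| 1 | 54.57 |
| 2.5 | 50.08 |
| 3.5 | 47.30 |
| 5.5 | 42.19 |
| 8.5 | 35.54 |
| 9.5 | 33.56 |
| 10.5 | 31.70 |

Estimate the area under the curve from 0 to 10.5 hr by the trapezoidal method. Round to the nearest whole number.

AUC = 457 mg/L·hr

Trapezoidal AUC_0→10.5:
  [0→1]: (57.78+54.57)/2 × 1 = 56.175
  [1→2.5]: (54.57+50.08)/2 × 1.5 = 78.4875
  [2.5→3.5]: (50.08+47.30)/2 × 1 = 48.69
  [3.5→5.5]: (47.30+42.19)/2 × 2 = 89.49
  [5.5→8.5]: (42.19+35.54)/2 × 3 = 116.595
  [8.5→9.5]: (35.54+33.56)/2 × 1 = 34.55
  [9.5→10.5]: (33.56+31.70)/2 × 1 = 32.63
  Sum = 456.6175 mg/L·hr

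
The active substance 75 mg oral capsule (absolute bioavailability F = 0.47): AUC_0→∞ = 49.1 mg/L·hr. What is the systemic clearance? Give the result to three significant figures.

CL = 0.718 L/hr

CL = F × Dose / AUC_0→∞
   = 0.47 × 75 / 49.1 = 0.717923 L/hr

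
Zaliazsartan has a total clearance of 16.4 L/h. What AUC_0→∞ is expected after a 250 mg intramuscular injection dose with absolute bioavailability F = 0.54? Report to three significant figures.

AUC = 8.23 mg/L·h

AUC_0→∞ = F × Dose / CL
        = 0.54 × 250 / 16.4 = 8.23171 mg/L·h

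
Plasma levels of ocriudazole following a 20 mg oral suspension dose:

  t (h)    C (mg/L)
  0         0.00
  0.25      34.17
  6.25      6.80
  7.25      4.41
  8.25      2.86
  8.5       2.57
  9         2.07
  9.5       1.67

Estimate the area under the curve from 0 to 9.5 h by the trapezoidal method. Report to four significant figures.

Trapezoidal AUC_0→9.5:
  [0→0.25]: (0.00+34.17)/2 × 0.25 = 4.27125
  [0.25→6.25]: (34.17+6.80)/2 × 6 = 122.91
  [6.25→7.25]: (6.80+4.41)/2 × 1 = 5.605
  [7.25→8.25]: (4.41+2.86)/2 × 1 = 3.635
  [8.25→8.5]: (2.86+2.57)/2 × 0.25 = 0.67875
  [8.5→9]: (2.57+2.07)/2 × 0.5 = 1.16
  [9→9.5]: (2.07+1.67)/2 × 0.5 = 0.935
  Sum = 139.195 mg/L·h

AUC = 139.2 mg/L·h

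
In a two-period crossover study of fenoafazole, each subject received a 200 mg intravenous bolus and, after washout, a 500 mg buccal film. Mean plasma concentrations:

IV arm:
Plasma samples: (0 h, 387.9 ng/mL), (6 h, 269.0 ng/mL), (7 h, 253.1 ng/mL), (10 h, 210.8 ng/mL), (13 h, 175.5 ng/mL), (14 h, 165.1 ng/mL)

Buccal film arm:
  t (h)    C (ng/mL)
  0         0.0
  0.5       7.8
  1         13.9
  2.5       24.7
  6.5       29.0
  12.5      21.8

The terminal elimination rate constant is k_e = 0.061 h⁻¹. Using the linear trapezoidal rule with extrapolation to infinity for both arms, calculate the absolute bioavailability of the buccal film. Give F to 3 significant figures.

F = 0.0409

Trapezoidal AUC_0→14 (IV):
  [0→6]: (387.9+269.0)/2 × 6 = 1970.7
  [6→7]: (269.0+253.1)/2 × 1 = 261.05
  [7→10]: (253.1+210.8)/2 × 3 = 695.85
  [10→13]: (210.8+175.5)/2 × 3 = 579.45
  [13→14]: (175.5+165.1)/2 × 1 = 170.3
  Sum = 3677.35 ng/mL·h
IV tail: 165.1/0.061 = 2706.557; AUC_iv,0→∞ = 3677.35 + 2706.557 = 6383.907 ng/mL·h
Trapezoidal AUC_0→12.5 (buccal film):
  [0→0.5]: (0.0+7.8)/2 × 0.5 = 1.95
  [0.5→1]: (7.8+13.9)/2 × 0.5 = 5.425
  [1→2.5]: (13.9+24.7)/2 × 1.5 = 28.95
  [2.5→6.5]: (24.7+29.0)/2 × 4 = 107.4
  [6.5→12.5]: (29.0+21.8)/2 × 6 = 152.4
  Sum = 296.125 ng/mL·h
buccal film tail: 21.8/0.061 = 357.377; AUC_ev,0→∞ = 296.125 + 357.377 = 653.502 ng/mL·h
F = (AUC_ev/D_ev)/(AUC_iv/D_iv) = (653.502/500)/(6383.907/200) = 1.307004/31.919535 = 0.0409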